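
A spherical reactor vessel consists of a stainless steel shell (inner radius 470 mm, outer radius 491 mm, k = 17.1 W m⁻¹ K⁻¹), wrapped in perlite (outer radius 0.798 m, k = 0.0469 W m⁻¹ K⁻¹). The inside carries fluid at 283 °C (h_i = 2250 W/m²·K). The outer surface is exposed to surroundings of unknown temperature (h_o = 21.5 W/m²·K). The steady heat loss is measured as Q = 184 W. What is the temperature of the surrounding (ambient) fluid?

Sum the resistances:
  R_conv,in = 1/(4πr²h) = 1/(4π·0.470²·2250) = 1.601×10^-4 K/W
  R_stainless steel = (1/0.470 − 1/0.491)/(4πk) = 0.09100/(4π·17.1) = 4.235×10^-4 K/W
  R_perlite = (1/0.491 − 1/0.798)/(4πk) = 0.7835/(4π·0.0469) = 1.329 K/W
  R_conv,out = 1/(4πr²h) = 1/(4π·0.798²·21.5) = 0.005812 K/W
ΣR = 1.336 K/W
ΔT = Q·ΣR = 184 × 1.336 = 245.8 K
Heat flows outward, so T_out = T_in − ΔT = 283 − 245.8 = 37.2 °C

T_out = 37.2 °C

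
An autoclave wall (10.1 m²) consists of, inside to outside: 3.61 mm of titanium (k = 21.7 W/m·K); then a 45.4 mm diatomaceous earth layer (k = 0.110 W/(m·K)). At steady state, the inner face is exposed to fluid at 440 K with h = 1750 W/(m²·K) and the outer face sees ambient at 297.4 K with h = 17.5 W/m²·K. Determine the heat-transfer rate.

Q = 3060 W

Treat each layer as a resistance in series:
  R_conv,in = 1/(hA) = 1/(1750·10.1) = 5.658×10^-5 K/W
  R_titanium = L/(kA) = 0.00361/(21.7·10.1) = 1.647×10^-5 K/W
  R_diatomaceous earth = L/(kA) = 0.0454/(0.110·10.1) = 0.04086 K/W
  R_conv,out = 1/(hA) = 1/(17.5·10.1) = 0.005658 K/W
ΣR = 5.658×10^-5 + 1.647×10^-5 + 0.04086 + 0.005658 = 0.04659 K/W
Q = ΔT/ΣR = (440 K − 297.4 K)/0.04659 = 3060 W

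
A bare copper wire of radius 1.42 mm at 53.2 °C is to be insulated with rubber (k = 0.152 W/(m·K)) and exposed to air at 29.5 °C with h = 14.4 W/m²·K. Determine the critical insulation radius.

For a cylinder, r_cr = k_ins/h = 0.152/14.4 = 0.0106 m = 1.06 cm

r_cr = 1.06 cm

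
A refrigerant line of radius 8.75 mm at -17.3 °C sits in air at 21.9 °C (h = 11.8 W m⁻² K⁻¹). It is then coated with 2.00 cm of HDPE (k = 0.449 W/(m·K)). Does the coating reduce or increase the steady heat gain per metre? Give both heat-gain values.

increases: 25.4 → 44.0 W/m

Critical radius for a cylinder: r_cr = k/h = 0.0381 m = 3.81 cm.
Outer radius after coating: r₂ = 0.00875 + 0.0200 = 0.02875 m.
Since r₁ < r_cr and r₂ ≤ r_cr, the coating moves toward the maximum at r_cr — heat gain rises.
Bare: R = 1/(2πr₁h) = 1.541 m·K/W; Q = 39.2/1.541 = 25.4 W/m.
Coated: R = R_cond + R_conv = 0.8908 m·K/W; Q = 39.2/0.8908 = 44.0 W/m.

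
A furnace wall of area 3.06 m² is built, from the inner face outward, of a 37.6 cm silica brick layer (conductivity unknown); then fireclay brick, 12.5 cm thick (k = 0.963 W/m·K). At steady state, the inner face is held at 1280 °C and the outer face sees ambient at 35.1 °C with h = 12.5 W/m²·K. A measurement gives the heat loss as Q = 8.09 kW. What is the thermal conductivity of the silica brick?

k = 1.44 W/m·K

ΣR = ΔT/Q = |1280 − 35.1|/8090 = 0.1539 K/W
Known resistances:
  R_fireclay brick = L/(kA) = 0.125/(0.963·3.06) = 0.04242 K/W
  R_conv,out = 1/(hA) = 1/(12.5·3.06) = 0.02614 K/W
R_silica brick = ΣR − ΣR_known = 0.1539 − 0.06856 = 0.08534 K/W
L/(kA) = 0.08534 ⇒ k = 0.376/(0.08534·3.06) = 1.44 W/m·K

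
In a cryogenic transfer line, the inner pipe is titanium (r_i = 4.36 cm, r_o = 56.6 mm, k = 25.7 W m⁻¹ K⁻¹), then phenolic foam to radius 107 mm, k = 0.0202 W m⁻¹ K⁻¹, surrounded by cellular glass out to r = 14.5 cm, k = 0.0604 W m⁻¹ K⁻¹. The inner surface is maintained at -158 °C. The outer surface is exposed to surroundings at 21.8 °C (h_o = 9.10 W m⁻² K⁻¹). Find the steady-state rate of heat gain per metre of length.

Treat each layer as a resistance in series:
  R'_titanium = ln(0.0566/0.0436)/(2πk) = 0.2610/(2π·25.7) = 0.001616 m·K/W
  R'_phenolic foam = ln(0.107/0.0566)/(2πk) = 0.6368/(2π·0.0202) = 5.017 m·K/W
  R'_cellular glass = ln(0.145/0.107)/(2πk) = 0.3039/(2π·0.0604) = 0.8008 m·K/W
  R'_conv,out = 1/(2πr h) = 1/(2π·0.145·9.10) = 0.1206 m·K/W
ΣR = 0.001616 + 5.017 + 0.8008 + 0.1206 = 5.940 m·K/W
Q' = ΔT/ΣR = (-158 °C − 21.8 °C)/5.940 = -30.3 W/m
(Negative Q' ⇒ heat flows inward; heat gain = 30.3 W/m.)

Q' = 30.3 W/m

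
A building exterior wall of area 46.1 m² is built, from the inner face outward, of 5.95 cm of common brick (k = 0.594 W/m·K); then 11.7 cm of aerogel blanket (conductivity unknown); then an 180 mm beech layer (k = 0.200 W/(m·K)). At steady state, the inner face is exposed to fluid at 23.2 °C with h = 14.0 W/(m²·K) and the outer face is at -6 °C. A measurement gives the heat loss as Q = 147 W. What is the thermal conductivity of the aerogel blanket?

k = 0.0145 W/m·K

ΣR = ΔT/Q = |23.2 − -6|/147 = 0.1986 K/W
Known resistances:
  R_conv,in = 1/(hA) = 1/(14.0·46.1) = 0.001549 K/W
  R_common brick = L/(kA) = 0.0595/(0.594·46.1) = 0.002173 K/W
  R_beech = L/(kA) = 0.180/(0.200·46.1) = 0.01952 K/W
R_aerogel blanket = ΣR − ΣR_known = 0.1986 − 0.02324 = 0.1754 K/W
L/(kA) = 0.1754 ⇒ k = 0.117/(0.1754·46.1) = 0.0145 W/m·K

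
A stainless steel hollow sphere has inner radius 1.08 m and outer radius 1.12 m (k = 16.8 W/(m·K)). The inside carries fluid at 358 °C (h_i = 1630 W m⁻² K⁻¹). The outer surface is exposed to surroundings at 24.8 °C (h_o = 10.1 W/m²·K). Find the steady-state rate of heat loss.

Q = 51.4 kW

Resistance network (inner→outer):
  R_conv,in = 1/(4πr²h) = 1/(4π·1.08²·1630) = 4.186×10^-5 K/W
  R_stainless steel = (1/1.08 − 1/1.12)/(4πk) = 0.03307/(4π·16.8) = 1.566×10^-4 K/W
  R_conv,out = 1/(4πr²h) = 1/(4π·1.12²·10.1) = 0.006281 K/W
ΣR = 4.186×10^-5 + 1.566×10^-4 + 0.006281 = 0.006479 K/W
Q = ΔT/ΣR = (358 °C − 24.8 °C)/0.006479 = 51400 W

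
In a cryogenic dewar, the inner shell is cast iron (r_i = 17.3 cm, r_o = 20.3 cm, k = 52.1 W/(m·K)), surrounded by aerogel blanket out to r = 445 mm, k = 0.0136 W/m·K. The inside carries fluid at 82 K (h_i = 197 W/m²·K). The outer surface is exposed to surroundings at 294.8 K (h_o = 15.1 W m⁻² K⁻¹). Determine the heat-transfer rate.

Q = 13.5 W

Resistance network (inner→outer):
  R_conv,in = 1/(4πr²h) = 1/(4π·0.173²·197) = 0.01350 K/W
  R_cast iron = (1/0.173 − 1/0.203)/(4πk) = 0.8542/(4π·52.1) = 0.001305 K/W
  R_aerogel blanket = (1/0.203 − 1/0.445)/(4πk) = 2.679/(4π·0.0136) = 15.68 K/W
  R_conv,out = 1/(4πr²h) = 1/(4π·0.445²·15.1) = 0.02661 K/W
ΣR = 0.01350 + 0.001305 + 15.68 + 0.02661 = 15.72 K/W
Q = ΔT/ΣR = (82 K − 294.8 K)/15.72 = -13.5 W
(Negative Q ⇒ heat flows inward; heat gain = 13.5 W.)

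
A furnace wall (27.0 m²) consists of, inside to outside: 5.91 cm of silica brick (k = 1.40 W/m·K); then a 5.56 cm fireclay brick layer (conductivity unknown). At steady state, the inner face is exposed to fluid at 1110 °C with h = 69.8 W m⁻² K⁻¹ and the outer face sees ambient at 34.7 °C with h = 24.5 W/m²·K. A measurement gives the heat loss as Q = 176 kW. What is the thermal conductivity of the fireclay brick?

k = 0.822 W/m·K

ΣR = ΔT/Q = |1110 − 34.7|/1.76×10^5 = 0.006110 K/W
Known resistances:
  R_conv,in = 1/(hA) = 1/(69.8·27.0) = 5.306×10^-4 K/W
  R_silica brick = L/(kA) = 0.0591/(1.40·27.0) = 0.001563 K/W
  R_conv,out = 1/(hA) = 1/(24.5·27.0) = 0.001512 K/W
R_fireclay brick = ΣR − ΣR_known = 0.006110 − 0.003606 = 0.002504 K/W
L/(kA) = 0.002504 ⇒ k = 0.0556/(0.002504·27.0) = 0.822 W/m·K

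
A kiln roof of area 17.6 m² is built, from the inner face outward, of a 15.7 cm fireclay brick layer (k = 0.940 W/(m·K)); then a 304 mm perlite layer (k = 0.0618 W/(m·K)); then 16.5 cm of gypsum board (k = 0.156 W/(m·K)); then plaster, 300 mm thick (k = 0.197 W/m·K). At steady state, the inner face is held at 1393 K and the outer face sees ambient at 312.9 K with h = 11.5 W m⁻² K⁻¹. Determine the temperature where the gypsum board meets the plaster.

Series thermal resistances, inner to outer:
  R_fireclay brick = L/(kA) = 0.157/(0.940·17.6) = 0.009490 K/W
  R_perlite = L/(kA) = 0.304/(0.0618·17.6) = 0.2795 K/W
  R_gypsum board = L/(kA) = 0.165/(0.156·17.6) = 0.06010 K/W
  R_plaster = L/(kA) = 0.300/(0.197·17.6) = 0.08653 K/W
  R_conv,out = 1/(hA) = 1/(11.5·17.6) = 0.004941 K/W
ΣR = 0.009490 + 0.2795 + 0.06010 + 0.08653 + 0.004941 = 0.4406 K/W
Q = ΔT/ΣR = (1393 K − 312.9 K)/0.4406 = 2451 W
From the inner boundary to the gypsum board/plaster interface, ΣR_partial = 0.3491 K/W.
T_interface = T_in − Q·ΣR_partial = 1393 K − (2451)(0.3491) = 537 K

T = 537 K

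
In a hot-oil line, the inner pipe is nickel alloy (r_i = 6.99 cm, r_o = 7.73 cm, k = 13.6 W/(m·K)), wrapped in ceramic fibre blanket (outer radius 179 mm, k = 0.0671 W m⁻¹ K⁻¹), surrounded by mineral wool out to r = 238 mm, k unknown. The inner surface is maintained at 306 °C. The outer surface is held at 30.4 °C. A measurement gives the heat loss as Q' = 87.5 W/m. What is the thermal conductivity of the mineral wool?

k = 0.0392 W/m·K

ΣR = ΔT/Q' = |306 − 30.4|/87.5 = 3.150 m·K/W
Known resistances:
  R'_nickel alloy = ln(0.0773/0.0699)/(2πk) = 0.1006/(2π·13.6) = 0.001178 m·K/W
  R'_ceramic fibre blanket = ln(0.179/0.0773)/(2πk) = 0.8397/(2π·0.0671) = 1.992 m·K/W
R_mineral wool = ΣR − ΣR_known = 3.150 − 1.993 = 1.157 m·K/W
ln(r₂/r₁)/(2πk) = 1.157 ⇒ k = 0.2849/(2π·1.157) = 0.0392 W/m·K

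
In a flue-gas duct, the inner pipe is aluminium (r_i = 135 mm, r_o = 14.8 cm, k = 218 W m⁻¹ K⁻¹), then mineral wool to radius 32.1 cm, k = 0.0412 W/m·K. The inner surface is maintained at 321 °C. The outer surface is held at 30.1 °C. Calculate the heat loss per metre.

Treat each layer as a resistance in series:
  R'_aluminium = ln(0.148/0.135)/(2πk) = 0.09194/(2π·218) = 6.712×10^-5 m·K/W
  R'_mineral wool = ln(0.321/0.148)/(2πk) = 0.7742/(2π·0.0412) = 2.991 m·K/W
ΣR = 6.712×10^-5 + 2.991 = 2.991 m·K/W
Q' = ΔT/ΣR = (321 °C − 30.1 °C)/2.991 = 97.3 W/m

Q' = 97.3 W/m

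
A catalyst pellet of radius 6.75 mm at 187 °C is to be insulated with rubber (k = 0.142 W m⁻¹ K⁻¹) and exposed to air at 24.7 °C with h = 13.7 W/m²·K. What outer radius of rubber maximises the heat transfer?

For a sphere, r_cr = 2k_ins/h = 2·0.142/13.7 = 0.0207 m = 2.07 cm

r_cr = 2.07 cm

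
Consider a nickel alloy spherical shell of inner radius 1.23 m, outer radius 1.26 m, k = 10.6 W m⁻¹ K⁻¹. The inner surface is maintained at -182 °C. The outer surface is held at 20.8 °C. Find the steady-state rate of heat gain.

Q = 1.40×10^6 W

Q = 4πk·ΔT/(1/r₁ − 1/r₂) = 4π × 10.6 × 202.8 / (1/1.23 − 1/1.26) = 1.40×10^6 W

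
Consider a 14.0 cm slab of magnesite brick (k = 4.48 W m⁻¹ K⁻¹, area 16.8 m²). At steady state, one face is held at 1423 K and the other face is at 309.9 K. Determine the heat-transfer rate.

Q = 598 kW

Q = kA·ΔT/L = 4.48 × 16.8 × |1423 K − 309.9 K| / 0.140 = 5.98×10^5 W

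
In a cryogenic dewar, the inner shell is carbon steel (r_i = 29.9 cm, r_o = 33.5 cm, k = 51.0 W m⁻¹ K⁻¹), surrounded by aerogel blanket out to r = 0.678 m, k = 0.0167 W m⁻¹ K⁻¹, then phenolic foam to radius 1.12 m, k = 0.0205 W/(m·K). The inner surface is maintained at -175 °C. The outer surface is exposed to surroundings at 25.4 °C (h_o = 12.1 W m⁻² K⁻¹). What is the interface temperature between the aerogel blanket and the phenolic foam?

T = -22.6 °C

Series thermal resistances, inner to outer:
  R_carbon steel = (1/0.299 − 1/0.335)/(4πk) = 0.3594/(4π·51.0) = 5.608×10^-4 K/W
  R_aerogel blanket = (1/0.335 − 1/0.678)/(4πk) = 1.510/(4π·0.0167) = 7.196 K/W
  R_phenolic foam = (1/0.678 − 1/1.12)/(4πk) = 0.5821/(4π·0.0205) = 2.259 K/W
  R_conv,out = 1/(4πr²h) = 1/(4π·1.12²·12.1) = 0.005243 K/W
ΣR = 5.608×10^-4 + 7.196 + 2.259 + 0.005243 = 9.461 K/W
Q = ΔT/ΣR = (-175 °C − 25.4 °C)/9.461 = -21.18 W
From the inner boundary to the aerogel blanket/phenolic foam interface, ΣR_partial = 7.197 K/W.
T_interface = T_in − Q·ΣR_partial = -175 °C − (-21.18)(7.197) = -22.6 °C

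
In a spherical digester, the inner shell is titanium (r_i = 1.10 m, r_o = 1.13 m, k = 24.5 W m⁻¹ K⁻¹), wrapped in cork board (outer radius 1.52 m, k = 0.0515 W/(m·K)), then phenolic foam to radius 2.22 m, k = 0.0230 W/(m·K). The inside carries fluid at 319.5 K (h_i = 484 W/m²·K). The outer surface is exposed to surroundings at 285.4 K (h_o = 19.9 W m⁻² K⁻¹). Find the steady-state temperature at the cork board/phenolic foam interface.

T = 308.3 K

Series thermal resistances, inner to outer:
  R_conv,in = 1/(4πr²h) = 1/(4π·1.10²·484) = 1.359×10^-4 K/W
  R_titanium = (1/1.10 − 1/1.13)/(4πk) = 0.02414/(4π·24.5) = 7.839×10^-5 K/W
  R_cork board = (1/1.13 − 1/1.52)/(4πk) = 0.2271/(4π·0.0515) = 0.3509 K/W
  R_phenolic foam = (1/1.52 − 1/2.22)/(4πk) = 0.2074/(4π·0.0230) = 0.7177 K/W
  R_conv,out = 1/(4πr²h) = 1/(4π·2.22²·19.9) = 8.114×10^-4 K/W
ΣR = 1.359×10^-4 + 7.839×10^-5 + 0.3509 + 0.7177 + 8.114×10^-4 = 1.070 K/W
Q = ΔT/ΣR = (319.5 K − 285.4 K)/1.070 = 31.87 W
From the inner boundary to the cork board/phenolic foam interface, ΣR_partial = 0.3511 K/W.
T_interface = T_in − Q·ΣR_partial = 319.5 K − (31.87)(0.3511) = 308.3 K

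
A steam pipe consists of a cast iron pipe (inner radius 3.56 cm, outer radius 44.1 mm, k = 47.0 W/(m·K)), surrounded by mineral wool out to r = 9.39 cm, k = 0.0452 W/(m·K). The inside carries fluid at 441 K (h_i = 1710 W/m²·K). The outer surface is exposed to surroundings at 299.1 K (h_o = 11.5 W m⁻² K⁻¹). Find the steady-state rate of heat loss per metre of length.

Q' = 50.5 W/m

Resistance network (inner→outer):
  R'_conv,in = 1/(2πr h) = 1/(2π·0.0356·1710) = 0.002614 m·K/W
  R'_cast iron = ln(0.0441/0.0356)/(2πk) = 0.2141/(2π·47.0) = 7.250×10^-4 m·K/W
  R'_mineral wool = ln(0.0939/0.0441)/(2πk) = 0.7558/(2π·0.0452) = 2.661 m·K/W
  R'_conv,out = 1/(2πr h) = 1/(2π·0.0939·11.5) = 0.1474 m·K/W
ΣR = 0.002614 + 7.250×10^-4 + 2.661 + 0.1474 = 2.812 m·K/W
Q' = ΔT/ΣR = (441 K − 299.1 K)/2.812 = 50.5 W/m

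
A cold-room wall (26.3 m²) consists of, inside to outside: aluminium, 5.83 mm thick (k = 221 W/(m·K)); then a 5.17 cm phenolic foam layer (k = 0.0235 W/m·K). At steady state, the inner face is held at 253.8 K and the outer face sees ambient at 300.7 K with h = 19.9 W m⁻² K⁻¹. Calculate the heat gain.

Q = 548 W

Resistance network (inner→outer):
  R_aluminium = L/(kA) = 0.00583/(221·26.3) = 1.003×10^-6 K/W
  R_phenolic foam = L/(kA) = 0.0517/(0.0235·26.3) = 0.08365 K/W
  R_conv,out = 1/(hA) = 1/(19.9·26.3) = 0.001911 K/W
ΣR = 1.003×10^-6 + 0.08365 + 0.001911 = 0.08556 K/W
Q = ΔT/ΣR = (253.8 K − 300.7 K)/0.08556 = -548 W
(Negative Q ⇒ heat flows inward; heat gain = 548 W.)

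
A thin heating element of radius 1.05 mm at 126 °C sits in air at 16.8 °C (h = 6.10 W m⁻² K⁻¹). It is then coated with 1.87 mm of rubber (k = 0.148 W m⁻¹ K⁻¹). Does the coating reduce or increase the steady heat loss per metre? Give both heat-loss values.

increases: 4.39 → 10.9 W/m

Critical radius for a cylinder: r_cr = k/h = 0.0243 m = 2.43 cm.
Outer radius after coating: r₂ = 0.00105 + 0.00187 = 0.00292 m.
Since r₁ < r_cr and r₂ ≤ r_cr, the coating moves toward the maximum at r_cr — heat loss rises.
Bare: R = 1/(2πr₁h) = 24.85 m·K/W; Q = 109.2/24.85 = 4.39 W/m.
Coated: R = R_cond + R_conv = 10.04 m·K/W; Q = 109.2/10.04 = 10.9 W/m.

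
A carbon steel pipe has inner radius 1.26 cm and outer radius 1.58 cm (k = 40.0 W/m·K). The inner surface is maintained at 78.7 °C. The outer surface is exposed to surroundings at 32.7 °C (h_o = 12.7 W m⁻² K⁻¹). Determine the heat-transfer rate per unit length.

Q' = 57.9 W/m

Resistance network (inner→outer):
  R'_carbon steel = ln(0.0158/0.0126)/(2πk) = 0.2263/(2π·40.0) = 9.005×10^-4 m·K/W
  R'_conv,out = 1/(2πr h) = 1/(2π·0.0158·12.7) = 0.7932 m·K/W
ΣR = 9.005×10^-4 + 0.7932 = 0.7941 m·K/W
Q' = ΔT/ΣR = (78.7 °C − 32.7 °C)/0.7941 = 57.9 W/m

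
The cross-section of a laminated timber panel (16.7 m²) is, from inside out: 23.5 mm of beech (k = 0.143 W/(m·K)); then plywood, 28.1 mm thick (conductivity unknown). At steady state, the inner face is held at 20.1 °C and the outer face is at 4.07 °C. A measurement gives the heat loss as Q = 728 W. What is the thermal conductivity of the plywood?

k = 0.138 W/m·K

ΣR = ΔT/Q = |20.1 − 4.07|/728 = 0.02202 K/W
Known resistances:
  R_beech = L/(kA) = 0.0235/(0.143·16.7) = 0.009840 K/W
R_plywood = ΣR − ΣR_known = 0.02202 − 0.009840 = 0.01218 K/W
L/(kA) = 0.01218 ⇒ k = 0.0281/(0.01218·16.7) = 0.138 W/m·K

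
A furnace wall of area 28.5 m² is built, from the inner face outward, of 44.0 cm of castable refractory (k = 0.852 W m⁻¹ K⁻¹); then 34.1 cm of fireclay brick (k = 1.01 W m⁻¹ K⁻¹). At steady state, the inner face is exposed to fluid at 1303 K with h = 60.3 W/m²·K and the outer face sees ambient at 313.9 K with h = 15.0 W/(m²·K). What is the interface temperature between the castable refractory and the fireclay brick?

Resistance network (inner→outer):
  R_conv,in = 1/(hA) = 1/(60.3·28.5) = 5.819×10^-4 K/W
  R_castable refractory = L/(kA) = 0.440/(0.852·28.5) = 0.01812 K/W
  R_fireclay brick = L/(kA) = 0.341/(1.01·28.5) = 0.01185 K/W
  R_conv,out = 1/(hA) = 1/(15.0·28.5) = 0.002339 K/W
ΣR = 5.819×10^-4 + 0.01812 + 0.01185 + 0.002339 = 0.03289 K/W
Q = ΔT/ΣR = (1303 K − 313.9 K)/0.03289 = 30070 W
From the inner boundary to the castable refractory/fireclay brick interface, ΣR_partial = 0.01870 K/W.
T_interface = T_in − Q·ΣR_partial = 1303 K − (30070)(0.01870) = 741 K

T = 741 K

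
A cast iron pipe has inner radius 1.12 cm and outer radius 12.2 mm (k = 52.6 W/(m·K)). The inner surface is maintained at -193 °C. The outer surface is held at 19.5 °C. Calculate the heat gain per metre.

Q' = 821 kW/m

Q' = 2πk·ΔT/ln(r₂/r₁) = 2π × 52.6 × 212.5 / ln(0.0122/0.0112) = 8.21×10^5 W/m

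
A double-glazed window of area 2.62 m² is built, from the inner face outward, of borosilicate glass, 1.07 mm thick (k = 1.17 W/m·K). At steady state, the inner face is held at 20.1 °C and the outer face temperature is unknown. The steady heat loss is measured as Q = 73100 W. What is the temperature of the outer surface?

T_out = -5.42 °C

Series resistances:
  R_borosilicate glass = L/(kA) = 0.00107/(1.17·2.62) = 3.491×10^-4 K/W
ΣR = 3.491×10^-4 K/W
ΔT = Q·ΣR = 73100 × 3.491×10^-4 = 25.52 K
Heat flows outward, so T_out = T_in − ΔT = 20.1 − 25.52 = -5.42 °C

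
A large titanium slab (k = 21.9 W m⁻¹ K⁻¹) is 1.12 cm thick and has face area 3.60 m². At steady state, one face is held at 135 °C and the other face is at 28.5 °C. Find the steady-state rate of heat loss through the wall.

Q = kA·ΔT/L = 21.9 × 3.60 × |135 °C − 28.5 °C| / 0.0112 = 7.50×10^5 W

Q = 750 kW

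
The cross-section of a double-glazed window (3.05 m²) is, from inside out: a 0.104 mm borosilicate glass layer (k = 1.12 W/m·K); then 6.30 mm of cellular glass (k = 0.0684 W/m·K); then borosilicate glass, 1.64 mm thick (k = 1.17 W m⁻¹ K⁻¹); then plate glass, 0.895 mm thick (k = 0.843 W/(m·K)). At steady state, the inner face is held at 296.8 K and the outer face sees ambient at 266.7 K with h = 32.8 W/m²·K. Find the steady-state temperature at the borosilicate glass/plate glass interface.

Series thermal resistances, inner to outer:
  R_borosilicate glass = L/(kA) = 1.04×10^-4/(1.12·3.05) = 3.044×10^-5 K/W
  R_cellular glass = L/(kA) = 0.00630/(0.0684·3.05) = 0.03020 K/W
  R_borosilicate glass = L/(kA) = 0.00164/(1.17·3.05) = 4.596×10^-4 K/W
  R_plate glass = L/(kA) = 8.95×10^-4/(0.843·3.05) = 3.481×10^-4 K/W
  R_conv,out = 1/(hA) = 1/(32.8·3.05) = 0.009996 K/W
ΣR = 3.044×10^-5 + 0.03020 + 4.596×10^-4 + 3.481×10^-4 + 0.009996 = 0.04103 K/W
Q = ΔT/ΣR = (296.8 K − 266.7 K)/0.04103 = 733.6 W
From the inner boundary to the borosilicate glass/plate glass interface, ΣR_partial = 0.03069 K/W.
T_interface = T_in − Q·ΣR_partial = 296.8 K − (733.6)(0.03069) = 274.29 K

T = 274.29 K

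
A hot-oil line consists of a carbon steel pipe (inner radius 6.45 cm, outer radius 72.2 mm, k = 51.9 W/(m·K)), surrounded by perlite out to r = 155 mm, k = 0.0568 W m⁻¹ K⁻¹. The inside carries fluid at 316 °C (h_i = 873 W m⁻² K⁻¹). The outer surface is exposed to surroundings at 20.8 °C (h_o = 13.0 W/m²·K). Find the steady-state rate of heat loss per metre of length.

Resistance network (inner→outer):
  R'_conv,in = 1/(2πr h) = 1/(2π·0.0645·873) = 0.002826 m·K/W
  R'_carbon steel = ln(0.0722/0.0645)/(2πk) = 0.1128/(2π·51.9) = 3.458×10^-4 m·K/W
  R'_perlite = ln(0.155/0.0722)/(2πk) = 0.7640/(2π·0.0568) = 2.141 m·K/W
  R'_conv,out = 1/(2πr h) = 1/(2π·0.155·13.0) = 0.07899 m·K/W
ΣR = 0.002826 + 3.458×10^-4 + 2.141 + 0.07899 = 2.223 m·K/W
Q' = ΔT/ΣR = (316 °C − 20.8 °C)/2.223 = 133 W/m

Q' = 133 W/m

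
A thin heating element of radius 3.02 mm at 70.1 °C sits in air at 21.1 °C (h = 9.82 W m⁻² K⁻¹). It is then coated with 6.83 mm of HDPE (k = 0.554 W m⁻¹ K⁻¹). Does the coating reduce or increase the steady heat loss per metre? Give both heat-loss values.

increases: 9.13 → 24.7 W/m

Critical radius for a cylinder: r_cr = k/h = 0.0564 m = 5.64 cm.
Outer radius after coating: r₂ = 0.00302 + 0.00683 = 0.00985 m.
Since r₁ < r_cr and r₂ ≤ r_cr, the coating moves toward the maximum at r_cr — heat loss rises.
Bare: R = 1/(2πr₁h) = 5.367 m·K/W; Q = 49/5.367 = 9.13 W/m.
Coated: R = R_cond + R_conv = 1.985 m·K/W; Q = 49/1.985 = 24.7 W/m.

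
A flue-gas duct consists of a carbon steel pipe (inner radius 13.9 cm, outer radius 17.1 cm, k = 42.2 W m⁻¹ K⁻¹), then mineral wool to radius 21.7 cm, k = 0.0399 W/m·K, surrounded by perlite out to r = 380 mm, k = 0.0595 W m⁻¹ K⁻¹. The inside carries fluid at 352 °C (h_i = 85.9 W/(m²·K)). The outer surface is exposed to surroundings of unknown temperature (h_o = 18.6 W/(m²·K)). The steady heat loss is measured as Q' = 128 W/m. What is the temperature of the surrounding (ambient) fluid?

T_out = 33.8 °C

Series resistances:
  R'_conv,in = 1/(2πr h) = 1/(2π·0.139·85.9) = 0.01333 m·K/W
  R'_carbon steel = ln(0.171/0.139)/(2πk) = 0.2072/(2π·42.2) = 7.814×10^-4 m·K/W
  R'_mineral wool = ln(0.217/0.171)/(2πk) = 0.2382/(2π·0.0399) = 0.9503 m·K/W
  R'_perlite = ln(0.380/0.217)/(2πk) = 0.5603/(2π·0.0595) = 1.499 m·K/W
  R'_conv,out = 1/(2πr h) = 1/(2π·0.380·18.6) = 0.02252 m·K/W
ΣR = 2.486 m·K/W
ΔT = Q'·ΣR = 128 × 2.486 = 318.2 K
Heat flows outward, so T_out = T_in − ΔT = 352 − 318.2 = 33.8 °C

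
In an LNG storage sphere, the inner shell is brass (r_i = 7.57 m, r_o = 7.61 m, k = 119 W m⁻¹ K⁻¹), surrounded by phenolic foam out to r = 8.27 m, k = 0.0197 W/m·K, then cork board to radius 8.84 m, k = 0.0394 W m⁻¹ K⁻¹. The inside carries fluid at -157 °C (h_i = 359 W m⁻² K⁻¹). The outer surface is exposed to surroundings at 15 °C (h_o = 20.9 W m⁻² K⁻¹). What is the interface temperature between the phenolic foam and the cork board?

Resistance network (inner→outer):
  R_conv,in = 1/(4πr²h) = 1/(4π·7.57²·359) = 3.868×10^-6 K/W
  R_brass = (1/7.57 − 1/7.61)/(4πk) = 6.944×10^-4/(4π·119) = 4.643×10^-7 K/W
  R_phenolic foam = (1/7.61 − 1/8.27)/(4πk) = 0.01049/(4π·0.0197) = 0.04236 K/W
  R_cork board = (1/8.27 − 1/8.84)/(4πk) = 0.007797/(4π·0.0394) = 0.01575 K/W
  R_conv,out = 1/(4πr²h) = 1/(4π·8.84²·20.9) = 4.872×10^-5 K/W
ΣR = 3.868×10^-6 + 4.643×10^-7 + 0.04236 + 0.01575 + 4.872×10^-5 = 0.05816 K/W
Q = ΔT/ΣR = (-157 °C − 15 °C)/0.05816 = -2957 W
From the inner boundary to the phenolic foam/cork board interface, ΣR_partial = 0.04236 K/W.
T_interface = T_in − Q·ΣR_partial = -157 °C − (-2957)(0.04236) = -31.7 °C

T = -31.7 °C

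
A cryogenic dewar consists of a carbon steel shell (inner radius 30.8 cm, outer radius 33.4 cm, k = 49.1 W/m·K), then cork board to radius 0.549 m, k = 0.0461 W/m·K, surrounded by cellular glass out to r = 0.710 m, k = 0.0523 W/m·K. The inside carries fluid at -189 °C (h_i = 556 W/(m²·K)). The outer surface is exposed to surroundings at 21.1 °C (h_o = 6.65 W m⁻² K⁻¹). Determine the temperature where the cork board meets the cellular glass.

T = -30.1 °C

Resistance network (inner→outer):
  R_conv,in = 1/(4πr²h) = 1/(4π·0.308²·556) = 0.001509 K/W
  R_carbon steel = (1/0.308 − 1/0.334)/(4πk) = 0.2527/(4π·49.1) = 4.096×10^-4 K/W
  R_cork board = (1/0.334 − 1/0.549)/(4πk) = 1.173/(4π·0.0461) = 2.024 K/W
  R_cellular glass = (1/0.549 − 1/0.710)/(4πk) = 0.4130/(4π·0.0523) = 0.6285 K/W
  R_conv,out = 1/(4πr²h) = 1/(4π·0.710²·6.65) = 0.02374 K/W
ΣR = 0.001509 + 4.096×10^-4 + 2.024 + 0.6285 + 0.02374 = 2.678 K/W
Q = ΔT/ΣR = (-189 °C − 21.1 °C)/2.678 = -78.45 W
From the inner boundary to the cork board/cellular glass interface, ΣR_partial = 2.026 K/W.
T_interface = T_in − Q·ΣR_partial = -189 °C − (-78.45)(2.026) = -30.1 °C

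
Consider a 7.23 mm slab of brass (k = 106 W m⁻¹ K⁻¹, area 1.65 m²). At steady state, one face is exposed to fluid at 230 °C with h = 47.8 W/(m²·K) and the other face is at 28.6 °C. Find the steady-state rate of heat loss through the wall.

Resistance network (inner→outer):
  R_conv,in = 1/(hA) = 1/(47.8·1.65) = 0.01268 K/W
  R_brass = L/(kA) = 0.00723/(106·1.65) = 4.134×10^-5 K/W
ΣR = 0.01268 + 4.134×10^-5 = 0.01272 K/W
Q = ΔT/ΣR = (230 °C − 28.6 °C)/0.01272 = 15800 W

Q = 15.8 kW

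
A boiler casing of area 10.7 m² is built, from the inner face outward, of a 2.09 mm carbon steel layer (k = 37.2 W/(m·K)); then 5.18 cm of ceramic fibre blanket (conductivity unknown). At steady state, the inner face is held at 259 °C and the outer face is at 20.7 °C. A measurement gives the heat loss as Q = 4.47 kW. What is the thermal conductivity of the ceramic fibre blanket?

ΣR = ΔT/Q = |259 − 20.7|/4470 = 0.05331 K/W
Known resistances:
  R_carbon steel = L/(kA) = 0.00209/(37.2·10.7) = 5.251×10^-6 K/W
R_ceramic fibre blanket = ΣR − ΣR_known = 0.05331 − 5.251×10^-6 = 0.05330 K/W
L/(kA) = 0.05330 ⇒ k = 0.0518/(0.05330·10.7) = 0.0908 W/m·K

k = 0.0908 W/m·K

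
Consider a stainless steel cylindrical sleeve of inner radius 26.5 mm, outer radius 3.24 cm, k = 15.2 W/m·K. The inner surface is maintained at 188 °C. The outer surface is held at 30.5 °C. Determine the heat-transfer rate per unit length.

Q' = 2πk·ΔT/ln(r₂/r₁) = 2π × 15.2 × 157.5 / ln(0.0324/0.0265) = 74800 W/m

Q' = 74.8 kW/m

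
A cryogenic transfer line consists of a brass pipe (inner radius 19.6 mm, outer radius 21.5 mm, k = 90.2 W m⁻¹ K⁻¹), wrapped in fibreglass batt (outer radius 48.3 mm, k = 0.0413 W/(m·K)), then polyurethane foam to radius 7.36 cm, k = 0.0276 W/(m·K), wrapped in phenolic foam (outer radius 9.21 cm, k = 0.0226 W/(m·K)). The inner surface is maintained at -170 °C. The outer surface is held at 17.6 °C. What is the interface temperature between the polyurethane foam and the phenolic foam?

Series thermal resistances, inner to outer:
  R'_brass = ln(0.0215/0.0196)/(2πk) = 0.09252/(2π·90.2) = 1.633×10^-4 m·K/W
  R'_fibreglass batt = ln(0.0483/0.0215)/(2πk) = 0.8094/(2π·0.0413) = 3.119 m·K/W
  R'_polyurethane foam = ln(0.0736/0.0483)/(2πk) = 0.4212/(2π·0.0276) = 2.429 m·K/W
  R'_phenolic foam = ln(0.0921/0.0736)/(2πk) = 0.2242/(2π·0.0226) = 1.579 m·K/W
ΣR = 1.633×10^-4 + 3.119 + 2.429 + 1.579 = 7.127 m·K/W
Q' = ΔT/ΣR = (-170 °C − 17.6 °C)/7.127 = -26.32 W/m
From the inner boundary to the polyurethane foam/phenolic foam interface, ΣR_partial = 5.548 m·K/W.
T_interface = T_in − Q'·ΣR_partial = -170 °C − (-26.32)(5.548) = -24.0 °C

T = -24.0 °C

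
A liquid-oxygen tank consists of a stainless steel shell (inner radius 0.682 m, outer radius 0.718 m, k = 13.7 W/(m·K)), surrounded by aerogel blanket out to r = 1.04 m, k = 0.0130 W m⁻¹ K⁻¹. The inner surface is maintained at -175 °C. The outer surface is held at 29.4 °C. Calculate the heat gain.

Q = 77.4 W

Resistance network (inner→outer):
  R_stainless steel = (1/0.682 − 1/0.718)/(4πk) = 0.07352/(4π·13.7) = 4.270×10^-4 K/W
  R_aerogel blanket = (1/0.718 − 1/1.04)/(4πk) = 0.4312/(4π·0.0130) = 2.640 K/W
ΣR = 4.270×10^-4 + 2.640 = 2.640 K/W
Q = ΔT/ΣR = (-175 °C − 29.4 °C)/2.640 = -77.4 W
(Negative Q ⇒ heat flows inward; heat gain = 77.4 W.)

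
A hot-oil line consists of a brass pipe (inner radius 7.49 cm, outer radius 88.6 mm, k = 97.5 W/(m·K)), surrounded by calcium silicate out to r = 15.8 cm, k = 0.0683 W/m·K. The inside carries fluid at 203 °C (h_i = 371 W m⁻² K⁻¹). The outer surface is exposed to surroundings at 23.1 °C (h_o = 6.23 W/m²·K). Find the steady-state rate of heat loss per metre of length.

Series thermal resistances, inner to outer:
  R'_conv,in = 1/(2πr h) = 1/(2π·0.0749·371) = 0.005727 m·K/W
  R'_brass = ln(0.0886/0.0749)/(2πk) = 0.1680/(2π·97.5) = 2.742×10^-4 m·K/W
  R'_calcium silicate = ln(0.158/0.0886)/(2πk) = 0.5785/(2π·0.0683) = 1.348 m·K/W
  R'_conv,out = 1/(2πr h) = 1/(2π·0.158·6.23) = 0.1617 m·K/W
ΣR = 0.005727 + 2.742×10^-4 + 1.348 + 0.1617 = 1.516 m·K/W
Q' = ΔT/ΣR = (203 °C − 23.1 °C)/1.516 = 119 W/m

Q' = 119 W/m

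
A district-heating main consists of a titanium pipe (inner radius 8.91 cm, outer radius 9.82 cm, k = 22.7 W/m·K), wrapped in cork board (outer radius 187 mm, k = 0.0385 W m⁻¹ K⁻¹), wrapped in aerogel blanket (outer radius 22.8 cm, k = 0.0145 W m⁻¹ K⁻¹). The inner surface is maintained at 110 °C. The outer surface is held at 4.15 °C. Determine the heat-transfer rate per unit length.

Resistance network (inner→outer):
  R'_titanium = ln(0.0982/0.0891)/(2πk) = 0.09725/(2π·22.7) = 6.818×10^-4 m·K/W
  R'_cork board = ln(0.187/0.0982)/(2πk) = 0.6441/(2π·0.0385) = 2.663 m·K/W
  R'_aerogel blanket = ln(0.228/0.187)/(2πk) = 0.1982/(2π·0.0145) = 2.176 m·K/W
ΣR = 6.818×10^-4 + 2.663 + 2.176 = 4.840 m·K/W
Q' = ΔT/ΣR = (110 °C − 4.15 °C)/4.840 = 21.9 W/m

Q' = 21.9 W/m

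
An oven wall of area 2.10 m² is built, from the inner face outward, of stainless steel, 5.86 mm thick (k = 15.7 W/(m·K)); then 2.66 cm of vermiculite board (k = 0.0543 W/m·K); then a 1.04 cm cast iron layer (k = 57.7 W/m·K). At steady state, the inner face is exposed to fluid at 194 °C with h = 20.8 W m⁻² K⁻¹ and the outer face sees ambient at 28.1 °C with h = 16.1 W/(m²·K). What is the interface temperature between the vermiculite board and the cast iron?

Treat each layer as a resistance in series:
  R_conv,in = 1/(hA) = 1/(20.8·2.10) = 0.02289 K/W
  R_stainless steel = L/(kA) = 0.00586/(15.7·2.10) = 1.777×10^-4 K/W
  R_vermiculite board = L/(kA) = 0.0266/(0.0543·2.10) = 0.2333 K/W
  R_cast iron = L/(kA) = 0.0104/(57.7·2.10) = 8.583×10^-5 K/W
  R_conv,out = 1/(hA) = 1/(16.1·2.10) = 0.02958 K/W
ΣR = 0.02289 + 1.777×10^-4 + 0.2333 + 8.583×10^-5 + 0.02958 = 0.2860 K/W
Q = ΔT/ΣR = (194 °C − 28.1 °C)/0.2860 = 580.1 W
From the inner boundary to the vermiculite board/cast iron interface, ΣR_partial = 0.2564 K/W.
T_interface = T_in − Q·ΣR_partial = 194 °C − (580.1)(0.2564) = 45.3 °C

T = 45.3 °C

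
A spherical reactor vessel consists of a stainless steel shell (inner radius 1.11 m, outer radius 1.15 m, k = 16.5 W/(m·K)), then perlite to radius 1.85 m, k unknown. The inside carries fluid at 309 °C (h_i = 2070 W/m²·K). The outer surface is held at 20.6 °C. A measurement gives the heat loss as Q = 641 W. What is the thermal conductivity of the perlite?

k = 0.0582 W/m·K

ΣR = ΔT/Q = |309 − 20.6|/641 = 0.4499 K/W
Known resistances:
  R_conv,in = 1/(4πr²h) = 1/(4π·1.11²·2070) = 3.120×10^-5 K/W
  R_stainless steel = (1/1.11 − 1/1.15)/(4πk) = 0.03134/(4π·16.5) = 1.511×10^-4 K/W
R_perlite = ΣR − ΣR_known = 0.4499 − 1.823×10^-4 = 0.4497 K/W
(1/r₁−1/r₂)/(4πk) = 0.4497 ⇒ k = 0.3290/(4π·0.4497) = 0.0582 W/m·K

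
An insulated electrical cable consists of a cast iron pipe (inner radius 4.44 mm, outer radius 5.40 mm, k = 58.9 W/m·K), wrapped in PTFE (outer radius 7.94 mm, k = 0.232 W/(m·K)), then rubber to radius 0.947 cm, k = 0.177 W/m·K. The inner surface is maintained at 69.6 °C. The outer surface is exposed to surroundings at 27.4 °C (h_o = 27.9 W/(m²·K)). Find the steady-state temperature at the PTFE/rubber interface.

T = 58.7 °C

Series thermal resistances, inner to outer:
  R'_cast iron = ln(0.00540/0.00444)/(2πk) = 0.1957/(2π·58.9) = 5.289×10^-4 m·K/W
  R'_PTFE = ln(0.00794/0.00540)/(2πk) = 0.3855/(2π·0.232) = 0.2645 m·K/W
  R'_rubber = ln(0.00947/0.00794)/(2πk) = 0.1762/(2π·0.177) = 0.1584 m·K/W
  R'_conv,out = 1/(2πr h) = 1/(2π·0.00947·27.9) = 0.6024 m·K/W
ΣR = 5.289×10^-4 + 0.2645 + 0.1584 + 0.6024 = 1.026 m·K/W
Q' = ΔT/ΣR = (69.6 °C − 27.4 °C)/1.026 = 41.13 W/m
From the inner boundary to the PTFE/rubber interface, ΣR_partial = 0.2650 m·K/W.
T_interface = T_in − Q'·ΣR_partial = 69.6 °C − (41.13)(0.2650) = 58.7 °C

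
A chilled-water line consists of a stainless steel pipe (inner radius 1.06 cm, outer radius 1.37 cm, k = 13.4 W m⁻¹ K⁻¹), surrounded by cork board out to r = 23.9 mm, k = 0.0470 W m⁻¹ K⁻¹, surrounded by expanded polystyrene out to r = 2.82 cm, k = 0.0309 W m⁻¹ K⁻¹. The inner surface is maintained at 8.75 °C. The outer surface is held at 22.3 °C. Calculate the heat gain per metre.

Q' = 4.95 W/m

Treat each layer as a resistance in series:
  R'_stainless steel = ln(0.0137/0.0106)/(2πk) = 0.2565/(2π·13.4) = 0.003047 m·K/W
  R'_cork board = ln(0.0239/0.0137)/(2πk) = 0.5565/(2π·0.0470) = 1.884 m·K/W
  R'_expanded polystyrene = ln(0.0282/0.0239)/(2πk) = 0.1654/(2π·0.0309) = 0.8521 m·K/W
ΣR = 0.003047 + 1.884 + 0.8521 = 2.739 m·K/W
Q' = ΔT/ΣR = (8.75 °C − 22.3 °C)/2.739 = -4.95 W/m
(Negative Q' ⇒ heat flows inward; heat gain = 4.95 W/m.)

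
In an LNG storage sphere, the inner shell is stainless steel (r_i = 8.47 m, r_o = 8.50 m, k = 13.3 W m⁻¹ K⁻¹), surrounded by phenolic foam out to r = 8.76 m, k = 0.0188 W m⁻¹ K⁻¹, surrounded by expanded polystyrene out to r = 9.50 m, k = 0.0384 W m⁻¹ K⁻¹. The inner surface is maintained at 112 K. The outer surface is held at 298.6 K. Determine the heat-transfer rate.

Resistance network (inner→outer):
  R_stainless steel = (1/8.47 − 1/8.50)/(4πk) = 4.167×10^-4/(4π·13.3) = 2.493×10^-6 K/W
  R_phenolic foam = (1/8.50 − 1/8.76)/(4πk) = 0.003492/(4π·0.0188) = 0.01478 K/W
  R_expanded polystyrene = (1/8.76 − 1/9.50)/(4πk) = 0.008892/(4π·0.0384) = 0.01843 K/W
ΣR = 2.493×10^-6 + 0.01478 + 0.01843 = 0.03321 K/W
Q = ΔT/ΣR = (112 K − 298.6 K)/0.03321 = -5620 W
(Negative Q ⇒ heat flows inward; heat gain = 5620 W.)

Q = 5620 W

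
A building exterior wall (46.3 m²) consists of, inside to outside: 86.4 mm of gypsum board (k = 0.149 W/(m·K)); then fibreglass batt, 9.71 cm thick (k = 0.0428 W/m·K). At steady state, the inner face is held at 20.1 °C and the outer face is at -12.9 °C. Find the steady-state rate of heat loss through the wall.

Series thermal resistances, inner to outer:
  R_gypsum board = L/(kA) = 0.0864/(0.149·46.3) = 0.01252 K/W
  R_fibreglass batt = L/(kA) = 0.0971/(0.0428·46.3) = 0.04900 K/W
ΣR = 0.01252 + 0.04900 = 0.06152 K/W
Q = ΔT/ΣR = (20.1 °C − -12.9 °C)/0.06152 = 536 W

Q = 536 W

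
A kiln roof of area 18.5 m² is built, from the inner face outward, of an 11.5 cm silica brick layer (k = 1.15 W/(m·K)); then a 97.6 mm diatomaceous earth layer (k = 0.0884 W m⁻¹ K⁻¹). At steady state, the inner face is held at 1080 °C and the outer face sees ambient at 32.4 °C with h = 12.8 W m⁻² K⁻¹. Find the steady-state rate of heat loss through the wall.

Resistance network (inner→outer):
  R_silica brick = L/(kA) = 0.115/(1.15·18.5) = 0.005405 K/W
  R_diatomaceous earth = L/(kA) = 0.0976/(0.0884·18.5) = 0.05968 K/W
  R_conv,out = 1/(hA) = 1/(12.8·18.5) = 0.004223 K/W
ΣR = 0.005405 + 0.05968 + 0.004223 = 0.06931 K/W
Q = ΔT/ΣR = (1080 °C − 32.4 °C)/0.06931 = 15100 W

Q = 15.1 kW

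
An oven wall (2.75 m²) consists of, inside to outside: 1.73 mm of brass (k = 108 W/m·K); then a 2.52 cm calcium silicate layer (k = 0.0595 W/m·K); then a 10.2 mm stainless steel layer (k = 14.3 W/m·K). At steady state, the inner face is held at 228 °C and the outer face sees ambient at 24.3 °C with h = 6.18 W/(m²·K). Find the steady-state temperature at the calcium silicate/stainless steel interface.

Series thermal resistances, inner to outer:
  R_brass = L/(kA) = 0.00173/(108·2.75) = 5.825×10^-6 K/W
  R_calcium silicate = L/(kA) = 0.0252/(0.0595·2.75) = 0.1540 K/W
  R_stainless steel = L/(kA) = 0.0102/(14.3·2.75) = 2.594×10^-4 K/W
  R_conv,out = 1/(hA) = 1/(6.18·2.75) = 0.05884 K/W
ΣR = 5.825×10^-6 + 0.1540 + 2.594×10^-4 + 0.05884 = 0.2131 K/W
Q = ΔT/ΣR = (228 °C − 24.3 °C)/0.2131 = 955.9 W
From the inner boundary to the calcium silicate/stainless steel interface, ΣR_partial = 0.1540 K/W.
T_interface = T_in − Q·ΣR_partial = 228 °C − (955.9)(0.1540) = 80.8 °C

T = 80.8 °C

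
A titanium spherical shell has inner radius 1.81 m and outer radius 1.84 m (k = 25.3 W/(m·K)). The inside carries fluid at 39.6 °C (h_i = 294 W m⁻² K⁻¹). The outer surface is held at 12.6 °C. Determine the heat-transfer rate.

Q = 243 kW

Resistance network (inner→outer):
  R_conv,in = 1/(4πr²h) = 1/(4π·1.81²·294) = 8.262×10^-5 K/W
  R_titanium = (1/1.81 − 1/1.84)/(4πk) = 0.009008/(4π·25.3) = 2.833×10^-5 K/W
ΣR = 8.262×10^-5 + 2.833×10^-5 = 1.110×10^-4 K/W
Q = ΔT/ΣR = (39.6 °C − 12.6 °C)/1.110×10^-4 = 2.43×10^5 W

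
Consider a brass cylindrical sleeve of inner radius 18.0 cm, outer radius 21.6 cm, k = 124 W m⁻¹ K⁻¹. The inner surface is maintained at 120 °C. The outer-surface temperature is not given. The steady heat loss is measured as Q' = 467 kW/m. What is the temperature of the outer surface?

T_out = 10.7 °C

Series resistances:
  R'_brass = ln(0.216/0.180)/(2πk) = 0.1823/(2π·124) = 2.340×10^-4 m·K/W
ΣR = 2.340×10^-4 m·K/W
ΔT = Q'·ΣR = 4.67×10^5 × 2.340×10^-4 = 109.3 K
Heat flows outward, so T_out = T_in − ΔT = 120 − 109.3 = 10.7 °C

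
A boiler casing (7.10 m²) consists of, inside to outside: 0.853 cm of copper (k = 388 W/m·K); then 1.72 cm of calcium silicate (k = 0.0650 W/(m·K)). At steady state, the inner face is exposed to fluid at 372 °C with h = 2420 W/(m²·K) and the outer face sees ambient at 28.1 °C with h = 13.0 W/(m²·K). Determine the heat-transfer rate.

Q = 7.14 kW

Series thermal resistances, inner to outer:
  R_conv,in = 1/(hA) = 1/(2420·7.10) = 5.820×10^-5 K/W
  R_copper = L/(kA) = 0.00853/(388·7.10) = 3.096×10^-6 K/W
  R_calcium silicate = L/(kA) = 0.0172/(0.0650·7.10) = 0.03727 K/W
  R_conv,out = 1/(hA) = 1/(13.0·7.10) = 0.01083 K/W
ΣR = 5.820×10^-5 + 3.096×10^-6 + 0.03727 + 0.01083 = 0.04816 K/W
Q = ΔT/ΣR = (372 °C − 28.1 °C)/0.04816 = 7140 W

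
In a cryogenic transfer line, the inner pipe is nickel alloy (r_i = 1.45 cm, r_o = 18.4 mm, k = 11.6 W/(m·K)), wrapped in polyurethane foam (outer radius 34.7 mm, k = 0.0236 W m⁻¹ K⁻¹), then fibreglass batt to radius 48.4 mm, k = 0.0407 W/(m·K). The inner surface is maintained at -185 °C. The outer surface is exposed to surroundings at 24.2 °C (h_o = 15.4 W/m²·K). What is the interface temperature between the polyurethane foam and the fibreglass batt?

T = -30.5 °C

Series thermal resistances, inner to outer:
  R'_nickel alloy = ln(0.0184/0.0145)/(2πk) = 0.2382/(2π·11.6) = 0.003268 m·K/W
  R'_polyurethane foam = ln(0.0347/0.0184)/(2πk) = 0.6344/(2π·0.0236) = 4.278 m·K/W
  R'_fibreglass batt = ln(0.0484/0.0347)/(2πk) = 0.3328/(2π·0.0407) = 1.301 m·K/W
  R'_conv,out = 1/(2πr h) = 1/(2π·0.0484·15.4) = 0.2135 m·K/W
ΣR = 0.003268 + 4.278 + 1.301 + 0.2135 = 5.796 m·K/W
Q' = ΔT/ΣR = (-185 °C − 24.2 °C)/5.796 = -36.09 W/m
From the inner boundary to the polyurethane foam/fibreglass batt interface, ΣR_partial = 4.281 m·K/W.
T_interface = T_in − Q'·ΣR_partial = -185 °C − (-36.09)(4.281) = -30.5 °C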